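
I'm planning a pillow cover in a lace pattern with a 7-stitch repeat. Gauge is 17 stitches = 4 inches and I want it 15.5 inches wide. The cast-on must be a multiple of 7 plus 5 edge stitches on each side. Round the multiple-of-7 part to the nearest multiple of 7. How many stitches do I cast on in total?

66 stitches.

17 / 4 = 4.25 sts per inch.
15.5 × 4.25 = 65.88 sts.
Less 10 edge sts → 55.88 for the repeat.
Nearest multiple of 7: 56.
Add back 10 edge sts → 66.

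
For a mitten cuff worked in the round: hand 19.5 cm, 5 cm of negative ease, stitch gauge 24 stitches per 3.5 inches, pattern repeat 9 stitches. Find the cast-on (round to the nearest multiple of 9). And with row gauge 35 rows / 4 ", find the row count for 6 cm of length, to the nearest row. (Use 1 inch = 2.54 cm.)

Cast on 36 stitches; work 21 rows.

Finished = 19.5 − 5 = 14.5 cm.
14.5 cm × 1/2.54 = 5.71 inches.
24/3.5 = 6.857 sts per in; 5.71 × 6.857 = 39.15 sts.
Nearest multiple of 9 → 36.
6 cm = 2.36 inches; × 8.75 = 20.67 → 21 rows.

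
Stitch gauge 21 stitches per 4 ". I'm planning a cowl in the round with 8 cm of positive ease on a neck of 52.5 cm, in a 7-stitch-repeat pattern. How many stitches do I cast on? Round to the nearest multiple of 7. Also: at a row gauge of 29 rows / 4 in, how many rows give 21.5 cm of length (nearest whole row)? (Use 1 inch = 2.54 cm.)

Cast on 126 stitches; work 61 rows.

Finished = 52.5 + 8 = 60.5 cm.
60.5 cm × 1/2.54 = 23.82 inches.
21/4 = 5.25 sts per in; 23.82 × 5.25 = 125.05 sts.
Nearest multiple of 7 → 126.
21.5 cm = 8.46 inches; × 7.25 = 61.37 → 61 rows.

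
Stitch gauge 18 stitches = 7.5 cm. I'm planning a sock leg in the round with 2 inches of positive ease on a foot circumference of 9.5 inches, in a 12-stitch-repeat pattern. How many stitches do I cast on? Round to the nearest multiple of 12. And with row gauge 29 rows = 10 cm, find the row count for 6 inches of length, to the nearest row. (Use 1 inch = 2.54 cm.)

Finished = 9.5 + 2 = 11.5 inches.
11.5 inches × 2.54 = 29.21 cm.
18/7.5 = 2.4 sts per cm; 29.21 × 2.4 = 70.10 sts.
Nearest multiple of 12 → 72.
6 inches = 15.24 cm; × 2.9 = 44.20 → 44 rows.

Cast on 72 stitches; work 44 rows.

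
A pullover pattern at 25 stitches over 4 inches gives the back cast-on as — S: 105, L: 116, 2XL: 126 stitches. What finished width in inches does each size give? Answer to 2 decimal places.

S 16.80 inches; L 18.56 inches; 2XL 20.16 inches.

25/4 = 6.25 sts per in.
S: 105 / 6.25 = 16.800 → 16.80 in.
L: 116 / 6.25 = 18.560 → 18.56 in.
2XL: 126 / 6.25 = 20.160 → 20.16 in.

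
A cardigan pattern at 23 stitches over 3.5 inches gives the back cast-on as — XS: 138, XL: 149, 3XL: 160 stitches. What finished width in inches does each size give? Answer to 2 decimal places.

XS 21.00 inches; XL 22.67 inches; 3XL 24.35 inches.

23/3.5 = 6.571 sts per in.
XS: 138 / 6.571 = 21.000 → 21.00 in.
XL: 149 / 6.571 = 22.674 → 22.67 in.
3XL: 160 / 6.571 = 24.348 → 24.35 in.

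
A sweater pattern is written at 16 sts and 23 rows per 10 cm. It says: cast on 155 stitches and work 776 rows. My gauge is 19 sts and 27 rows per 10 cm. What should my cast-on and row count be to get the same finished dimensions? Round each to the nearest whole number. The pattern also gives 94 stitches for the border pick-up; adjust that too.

Cast on 184 stitches; work 911 rows; border pick-up 112 stitches.

Stitches: 155 × 19/16 = 184.06 → 184.
Rows: 776 × 27/23 = 910.96 → 911.
border pick-up: 94 × 19/16 = 111.62 → 112.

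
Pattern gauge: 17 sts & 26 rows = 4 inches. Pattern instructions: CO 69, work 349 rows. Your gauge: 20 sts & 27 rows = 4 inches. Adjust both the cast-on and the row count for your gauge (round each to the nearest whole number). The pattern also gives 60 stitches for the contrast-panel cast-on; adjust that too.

Stitches: 69 × 20/17 = 81.18 → 81.
Rows: 349 × 27/26 = 362.42 → 362.
contrast-panel cast-on: 60 × 20/17 = 70.59 → 71.

Cast on 81 stitches; work 362 rows; contrast-panel cast-on 71 stitches.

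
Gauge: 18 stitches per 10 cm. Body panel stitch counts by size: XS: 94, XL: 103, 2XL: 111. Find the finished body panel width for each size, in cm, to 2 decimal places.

XS 52.22 cm; XL 57.22 cm; 2XL 61.67 cm.

18/10 = 1.8 sts per cm.
XS: 94 / 1.8 = 52.222 → 52.22 cm.
XL: 103 / 1.8 = 57.222 → 57.22 cm.
2XL: 111 / 1.8 = 61.667 → 61.67 cm.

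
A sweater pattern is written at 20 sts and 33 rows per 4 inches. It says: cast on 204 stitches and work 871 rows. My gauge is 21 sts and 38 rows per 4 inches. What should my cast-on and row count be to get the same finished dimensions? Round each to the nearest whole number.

Stitches: 204 × 21/20 = 214.20 → 214.
Rows: 871 × 38/33 = 1002.97 → 1003.

Cast on 214 stitches; work 1003 rows.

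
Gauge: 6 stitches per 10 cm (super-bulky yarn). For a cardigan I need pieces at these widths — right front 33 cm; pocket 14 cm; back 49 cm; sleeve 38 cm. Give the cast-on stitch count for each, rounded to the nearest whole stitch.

right front 20; pocket 8; back 29; sleeve 23.

Rate = 6/10 = 0.6 sts per cm.
right front: 33 × 0.6 = 19.80 → 20.
pocket: 14 × 0.6 = 8.40 → 8.
back: 49 × 0.6 = 29.40 → 29.
sleeve: 38 × 0.6 = 22.80 → 23.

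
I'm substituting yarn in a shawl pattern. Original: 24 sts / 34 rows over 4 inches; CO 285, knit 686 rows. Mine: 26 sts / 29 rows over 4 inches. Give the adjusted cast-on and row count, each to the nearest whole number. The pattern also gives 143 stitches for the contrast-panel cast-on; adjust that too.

Stitches: 285 × 26/24 = 308.75 → 309.
Rows: 686 × 29/34 = 585.12 → 585.
contrast-panel cast-on: 143 × 26/24 = 154.92 → 155.

Cast on 309 stitches; work 585 rows; contrast-panel cast-on 155 stitches.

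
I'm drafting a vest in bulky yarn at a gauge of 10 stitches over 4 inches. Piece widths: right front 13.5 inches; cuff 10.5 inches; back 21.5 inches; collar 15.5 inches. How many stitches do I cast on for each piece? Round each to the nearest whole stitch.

right front 34; cuff 26; back 54; collar 39.

Rate = 10/4 = 2.5 sts per in.
right front: 13.5 × 2.5 = 33.75 → 34.
cuff: 10.5 × 2.5 = 26.25 → 26.
back: 21.5 × 2.5 = 53.75 → 54.
collar: 15.5 × 2.5 = 38.75 → 39.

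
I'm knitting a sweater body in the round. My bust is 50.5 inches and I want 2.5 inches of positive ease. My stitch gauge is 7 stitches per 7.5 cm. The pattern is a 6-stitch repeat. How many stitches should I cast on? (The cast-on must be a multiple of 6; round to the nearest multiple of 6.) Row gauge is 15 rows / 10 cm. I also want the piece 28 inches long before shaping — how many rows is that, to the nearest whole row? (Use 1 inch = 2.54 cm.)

Cast on 126 stitches; work 107 rows.

Finished = 50.5 + 2.5 = 53 inches.
53 inches × 2.54 = 134.62 cm.
7/7.5 = 0.933 sts per cm; 134.62 × 0.933 = 125.65 sts.
Nearest multiple of 6 → 126.
28 inches = 71.12 cm; × 1.5 = 106.68 → 107 rows.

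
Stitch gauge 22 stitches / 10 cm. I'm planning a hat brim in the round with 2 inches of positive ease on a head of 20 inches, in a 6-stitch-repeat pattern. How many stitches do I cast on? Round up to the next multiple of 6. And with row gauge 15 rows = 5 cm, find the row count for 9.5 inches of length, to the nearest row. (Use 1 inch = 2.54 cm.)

Finished = 20 + 2 = 22 inches.
22 inches × 2.54 = 55.88 cm.
22/10 = 2.2 sts per cm; 55.88 × 2.2 = 122.94 sts.
Next multiple of 6 → 126.
9.5 inches = 24.13 cm; × 3 = 72.39 → 72 rows.

Cast on 126 stitches; work 72 rows.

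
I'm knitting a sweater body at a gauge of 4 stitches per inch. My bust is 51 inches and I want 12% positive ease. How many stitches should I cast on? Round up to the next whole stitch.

Finished = 51 × 1.12 = 57.12 in.
4 / 1 = 4 sts per inch.
57.12 × 4 = 228.48 sts.
→ 229 sts.

CO 229 sts.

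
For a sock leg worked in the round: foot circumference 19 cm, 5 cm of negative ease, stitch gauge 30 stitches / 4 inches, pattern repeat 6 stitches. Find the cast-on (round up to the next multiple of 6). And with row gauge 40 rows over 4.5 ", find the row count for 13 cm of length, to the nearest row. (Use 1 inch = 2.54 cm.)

Finished = 19 − 5 = 14 cm.
14 cm × 1/2.54 = 5.51 inches.
30/4 = 7.5 sts per in; 5.51 × 7.5 = 41.34 sts.
Next multiple of 6 → 42.
13 cm = 5.12 inches; × 8.889 = 45.49 → 45 rows.

Cast on 42 stitches; work 45 rows.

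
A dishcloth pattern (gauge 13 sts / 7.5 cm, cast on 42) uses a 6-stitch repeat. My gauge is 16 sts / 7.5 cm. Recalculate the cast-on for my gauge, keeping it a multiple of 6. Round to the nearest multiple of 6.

54 stitches.

42 × 16 / 13 = 51.69.
Nearest multiple of 6: 54.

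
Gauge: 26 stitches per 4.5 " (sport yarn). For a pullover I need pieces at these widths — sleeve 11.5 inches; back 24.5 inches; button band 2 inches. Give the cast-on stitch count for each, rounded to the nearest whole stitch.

sleeve 66; back 142; button band 12.

Rate = 26/4.5 = 5.778 sts per in.
sleeve: 11.5 × 5.778 = 66.44 → 66.
back: 24.5 × 5.778 = 141.56 → 142.
button band: 2 × 5.778 = 11.56 → 12.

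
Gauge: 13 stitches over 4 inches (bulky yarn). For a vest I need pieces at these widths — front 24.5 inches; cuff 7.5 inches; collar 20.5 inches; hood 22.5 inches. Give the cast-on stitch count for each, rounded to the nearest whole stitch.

Rate = 13/4 = 3.25 sts per in.
front: 24.5 × 3.25 = 79.62 → 80.
cuff: 7.5 × 3.25 = 24.38 → 24.
collar: 20.5 × 3.25 = 66.62 → 67.
hood: 22.5 × 3.25 = 73.12 → 73.

front 80; cuff 24; collar 67; hood 73.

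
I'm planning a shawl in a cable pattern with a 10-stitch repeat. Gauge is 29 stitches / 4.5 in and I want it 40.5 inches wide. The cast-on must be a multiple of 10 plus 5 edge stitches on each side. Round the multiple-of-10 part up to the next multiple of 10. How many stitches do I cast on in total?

29 / 4.5 = 6.444 sts per inch.
40.5 × 6.444 = 261.00 sts.
Less 10 edge sts → 251.00 for the repeat.
Next multiple of 10: 260.
Add back 10 edge sts → 270.

270 stitches.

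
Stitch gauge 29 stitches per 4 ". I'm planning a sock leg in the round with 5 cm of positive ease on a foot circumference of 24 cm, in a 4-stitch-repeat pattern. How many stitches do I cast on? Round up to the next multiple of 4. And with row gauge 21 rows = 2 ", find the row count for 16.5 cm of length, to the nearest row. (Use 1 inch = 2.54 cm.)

Finished = 24 + 5 = 29 cm.
29 cm × 1/2.54 = 11.42 inches.
29/4 = 7.25 sts per in; 11.42 × 7.25 = 82.78 sts.
Next multiple of 4 → 84.
16.5 cm = 6.50 inches; × 10.5 = 68.21 → 68 rows.

Cast on 84 stitches; work 68 rows.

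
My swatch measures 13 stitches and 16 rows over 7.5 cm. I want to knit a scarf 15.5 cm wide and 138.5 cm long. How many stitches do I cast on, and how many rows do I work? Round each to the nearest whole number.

Cast on 27 stitches and work 295 rows.

Stitch gauge = 13/7.5 = 1.733 sts/cm; 15.5 × 1.733 = 26.87 → 27 sts.
Row gauge = 16/7.5 = 2.133 rows/cm; 138.5 × 2.133 = 295.47 → 295 rows.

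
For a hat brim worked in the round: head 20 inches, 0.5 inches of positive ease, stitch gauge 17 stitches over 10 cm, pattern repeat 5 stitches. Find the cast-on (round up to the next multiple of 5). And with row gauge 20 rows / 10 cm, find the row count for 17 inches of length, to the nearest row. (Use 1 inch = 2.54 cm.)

Finished = 20 + 0.5 = 20.5 inches.
20.5 inches × 2.54 = 52.07 cm.
17/10 = 1.7 sts per cm; 52.07 × 1.7 = 88.52 sts.
Next multiple of 5 → 90.
17 inches = 43.18 cm; × 2 = 86.36 → 86 rows.

Cast on 90 stitches; work 86 rows.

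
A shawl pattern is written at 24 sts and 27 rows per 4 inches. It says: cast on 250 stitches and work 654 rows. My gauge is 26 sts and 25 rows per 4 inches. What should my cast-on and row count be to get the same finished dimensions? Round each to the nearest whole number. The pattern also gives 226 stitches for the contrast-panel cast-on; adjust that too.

Stitches: 250 × 26/24 = 270.83 → 271.
Rows: 654 × 25/27 = 605.56 → 606.
contrast-panel cast-on: 226 × 26/24 = 244.83 → 245.

Cast on 271 stitches; work 606 rows; contrast-panel cast-on 245 stitches.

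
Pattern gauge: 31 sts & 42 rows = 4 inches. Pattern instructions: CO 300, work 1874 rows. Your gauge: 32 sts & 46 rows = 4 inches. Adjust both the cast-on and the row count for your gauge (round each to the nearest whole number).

Cast on 310 stitches; work 2052 rows.

Stitches: 300 × 32/31 = 309.68 → 310.
Rows: 1874 × 46/42 = 2052.48 → 2052.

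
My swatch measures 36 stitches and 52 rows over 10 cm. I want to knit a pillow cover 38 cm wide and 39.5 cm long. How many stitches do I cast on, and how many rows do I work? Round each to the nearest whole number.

Cast on 137 stitches and work 205 rows.

Stitch gauge = 36/10 = 3.6 sts/cm; 38 × 3.6 = 136.80 → 137 sts.
Row gauge = 52/10 = 5.2 rows/cm; 39.5 × 5.2 = 205.40 → 205 rows.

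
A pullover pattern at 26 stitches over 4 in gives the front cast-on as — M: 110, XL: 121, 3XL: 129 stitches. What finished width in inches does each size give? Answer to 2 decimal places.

26/4 = 6.5 sts per in.
M: 110 / 6.5 = 16.923 → 16.92 in.
XL: 121 / 6.5 = 18.615 → 18.62 in.
3XL: 129 / 6.5 = 19.846 → 19.85 in.

M 16.92 inches; XL 18.62 inches; 3XL 19.85 inches.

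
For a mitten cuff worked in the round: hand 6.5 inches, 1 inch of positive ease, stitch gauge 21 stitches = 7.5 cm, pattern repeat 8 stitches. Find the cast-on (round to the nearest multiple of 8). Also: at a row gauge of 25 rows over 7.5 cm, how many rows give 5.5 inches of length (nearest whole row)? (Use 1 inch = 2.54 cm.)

Cast on 56 stitches; work 47 rows.

Finished = 6.5 + 1 = 7.5 inches.
7.5 inches × 2.54 = 19.05 cm.
21/7.5 = 2.8 sts per cm; 19.05 × 2.8 = 53.34 sts.
Nearest multiple of 8 → 56.
5.5 inches = 13.97 cm; × 3.333 = 46.57 → 47 rows.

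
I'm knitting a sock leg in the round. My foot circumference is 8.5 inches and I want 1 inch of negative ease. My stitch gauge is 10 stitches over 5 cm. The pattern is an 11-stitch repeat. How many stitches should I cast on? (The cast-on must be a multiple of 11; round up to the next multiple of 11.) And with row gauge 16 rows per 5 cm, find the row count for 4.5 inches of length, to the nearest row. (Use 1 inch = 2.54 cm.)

Cast on 44 stitches; work 37 rows.

Finished = 8.5 − 1 = 7.5 inches.
7.5 inches × 2.54 = 19.05 cm.
10/5 = 2 sts per cm; 19.05 × 2 = 38.10 sts.
Next multiple of 11 → 44.
4.5 inches = 11.43 cm; × 3.2 = 36.58 → 37 rows.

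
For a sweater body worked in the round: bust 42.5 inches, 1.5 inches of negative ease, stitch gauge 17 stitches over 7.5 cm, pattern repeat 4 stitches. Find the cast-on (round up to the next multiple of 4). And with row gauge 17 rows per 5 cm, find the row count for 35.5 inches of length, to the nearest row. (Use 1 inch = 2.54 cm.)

Finished = 42.5 − 1.5 = 41 inches.
41 inches × 2.54 = 104.14 cm.
17/7.5 = 2.267 sts per cm; 104.14 × 2.267 = 236.05 sts.
Next multiple of 4 → 240.
35.5 inches = 90.17 cm; × 3.4 = 306.58 → 307 rows.

Cast on 240 stitches; work 307 rows.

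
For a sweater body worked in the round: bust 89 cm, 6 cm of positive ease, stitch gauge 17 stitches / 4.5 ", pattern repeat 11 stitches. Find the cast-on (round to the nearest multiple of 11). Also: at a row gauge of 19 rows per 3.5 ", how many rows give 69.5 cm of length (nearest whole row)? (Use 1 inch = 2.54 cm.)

Cast on 143 stitches; work 149 rows.

Finished = 89 + 6 = 95 cm.
95 cm × 1/2.54 = 37.40 inches.
17/4.5 = 3.778 sts per in; 37.40 × 3.778 = 141.29 sts.
Nearest multiple of 11 → 143.
69.5 cm = 27.36 inches; × 5.429 = 148.54 → 149 rows.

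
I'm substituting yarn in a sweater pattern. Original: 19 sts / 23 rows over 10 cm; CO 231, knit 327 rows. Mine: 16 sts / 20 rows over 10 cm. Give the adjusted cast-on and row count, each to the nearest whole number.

Stitches: 231 × 16/19 = 194.53 → 195.
Rows: 327 × 20/23 = 284.35 → 284.

Cast on 195 stitches; work 284 rows.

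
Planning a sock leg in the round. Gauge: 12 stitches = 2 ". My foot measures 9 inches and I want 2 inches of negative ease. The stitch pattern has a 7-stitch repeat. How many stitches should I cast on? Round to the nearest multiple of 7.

CO 42 sts.

Finished = 9 − 2 = 7 inches.
12 / 2 = 6 sts/in.
7 × 6 = 42.00 sts.
Nearest multiple of 7: 42.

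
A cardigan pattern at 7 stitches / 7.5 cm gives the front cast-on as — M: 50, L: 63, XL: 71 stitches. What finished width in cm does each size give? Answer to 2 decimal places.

7/7.5 = 0.933 sts per cm.
M: 50 / 0.933 = 53.571 → 53.57 cm.
L: 63 / 0.933 = 67.500 → 67.50 cm.
XL: 71 / 0.933 = 76.071 → 76.07 cm.

M 53.57 cm; L 67.50 cm; XL 76.07 cm.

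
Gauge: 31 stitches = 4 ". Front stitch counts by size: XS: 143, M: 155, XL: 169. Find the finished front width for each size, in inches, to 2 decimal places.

XS 18.45 inches; M 20.00 inches; XL 21.81 inches.

31/4 = 7.75 sts per in.
XS: 143 / 7.75 = 18.452 → 18.45 in.
M: 155 / 7.75 = 20.000 → 20.00 in.
XL: 169 / 7.75 = 21.806 → 21.81 in.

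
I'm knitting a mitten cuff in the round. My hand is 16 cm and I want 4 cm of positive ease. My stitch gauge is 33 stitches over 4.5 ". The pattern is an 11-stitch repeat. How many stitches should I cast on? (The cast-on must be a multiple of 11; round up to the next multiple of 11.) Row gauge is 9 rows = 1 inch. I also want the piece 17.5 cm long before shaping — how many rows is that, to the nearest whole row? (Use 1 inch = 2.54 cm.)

Finished = 16 + 4 = 20 cm.
20 cm × 1/2.54 = 7.87 inches.
33/4.5 = 7.333 sts per in; 7.87 × 7.333 = 57.74 sts.
Next multiple of 11 → 66.
17.5 cm = 6.89 inches; × 9 = 62.01 → 62 rows.

Cast on 66 stitches; work 62 rows.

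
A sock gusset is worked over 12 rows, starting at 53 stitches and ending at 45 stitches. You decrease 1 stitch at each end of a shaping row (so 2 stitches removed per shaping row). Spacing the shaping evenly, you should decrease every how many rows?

Stitches to remove: |45 − 53| = 8.
Shaping rows needed: 8 / 2 = 4.
12 rows / 4 = every 3 rows.

Decrease every 3rd row.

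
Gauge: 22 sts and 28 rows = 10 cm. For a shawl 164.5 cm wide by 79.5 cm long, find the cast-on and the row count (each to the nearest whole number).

Stitch gauge = 22/10 = 2.2 sts/cm; 164.5 × 2.2 = 361.90 → 362 sts.
Row gauge = 28/10 = 2.8 rows/cm; 79.5 × 2.8 = 222.60 → 223 rows.

Cast on 362 stitches and work 223 rows.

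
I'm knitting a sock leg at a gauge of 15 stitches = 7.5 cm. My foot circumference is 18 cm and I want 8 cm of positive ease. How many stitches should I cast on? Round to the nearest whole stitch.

Cast on 52 stitches.

Finished = 18 + 8 = 26 cm.
15 / 7.5 = 2 sts per cm.
26.00 × 2 = 52.00 sts.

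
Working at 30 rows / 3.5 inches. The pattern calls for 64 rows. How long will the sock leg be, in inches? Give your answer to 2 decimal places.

30 rows / 3.5 inch = 8.571 rows per inch.
64 / 8.571 = 7.467 inches.

7.47 inches.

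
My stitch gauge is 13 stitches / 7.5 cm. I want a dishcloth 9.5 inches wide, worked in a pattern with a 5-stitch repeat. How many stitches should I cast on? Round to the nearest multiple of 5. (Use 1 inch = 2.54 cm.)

9.5 in = 9.5 × 2.54 = 24.13 cm.
13 / 7.5 = 1.733 sts/cm.
24.13 × 1.733 = 41.83 sts.
→ 40.

CO 40 sts.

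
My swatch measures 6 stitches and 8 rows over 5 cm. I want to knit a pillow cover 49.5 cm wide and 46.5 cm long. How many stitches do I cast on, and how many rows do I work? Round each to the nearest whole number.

Cast on 59 stitches and work 74 rows.

Stitch gauge = 6/5 = 1.2 sts/cm; 49.5 × 1.2 = 59.40 → 59 sts.
Row gauge = 8/5 = 1.6 rows/cm; 46.5 × 1.6 = 74.40 → 74 rows.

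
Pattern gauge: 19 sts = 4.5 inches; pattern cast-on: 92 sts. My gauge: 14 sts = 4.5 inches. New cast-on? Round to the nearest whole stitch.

Scale factor = 14 / 19 = 0.737.
92 × 14 / 19 = 67.79 sts.
→ 68 sts.

68 stitches.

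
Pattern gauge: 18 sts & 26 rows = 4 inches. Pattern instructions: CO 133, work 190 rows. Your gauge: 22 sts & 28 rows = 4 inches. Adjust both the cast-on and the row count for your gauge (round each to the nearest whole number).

Stitches: 133 × 22/18 = 162.56 → 163.
Rows: 190 × 28/26 = 204.62 → 205.

Cast on 163 stitches; work 205 rows.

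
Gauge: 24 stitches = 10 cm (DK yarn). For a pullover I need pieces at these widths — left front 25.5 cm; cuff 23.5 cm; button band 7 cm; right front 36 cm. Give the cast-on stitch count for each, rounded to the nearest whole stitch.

Rate = 24/10 = 2.4 sts per cm.
left front: 25.5 × 2.4 = 61.20 → 61.
cuff: 23.5 × 2.4 = 56.40 → 56.
button band: 7 × 2.4 = 16.80 → 17.
right front: 36 × 2.4 = 86.40 → 86.

left front 61; cuff 56; button band 17; right front 86.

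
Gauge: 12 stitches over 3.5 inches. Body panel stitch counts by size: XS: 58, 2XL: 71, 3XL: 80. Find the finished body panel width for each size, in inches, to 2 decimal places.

12/3.5 = 3.429 sts per in.
XS: 58 / 3.429 = 16.917 → 16.92 in.
2XL: 71 / 3.429 = 20.708 → 20.71 in.
3XL: 80 / 3.429 = 23.333 → 23.33 in.

XS 16.92 inches; 2XL 20.71 inches; 3XL 23.33 inches.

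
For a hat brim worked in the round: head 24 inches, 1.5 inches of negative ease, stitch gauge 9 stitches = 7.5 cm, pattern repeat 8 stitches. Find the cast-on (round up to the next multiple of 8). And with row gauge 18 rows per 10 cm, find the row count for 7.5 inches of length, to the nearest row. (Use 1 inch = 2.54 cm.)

Cast on 72 stitches; work 34 rows.

Finished = 24 − 1.5 = 22.5 inches.
22.5 inches × 2.54 = 57.15 cm.
9/7.5 = 1.2 sts per cm; 57.15 × 1.2 = 68.58 sts.
Next multiple of 8 → 72.
7.5 inches = 19.05 cm; × 1.8 = 34.29 → 34 rows.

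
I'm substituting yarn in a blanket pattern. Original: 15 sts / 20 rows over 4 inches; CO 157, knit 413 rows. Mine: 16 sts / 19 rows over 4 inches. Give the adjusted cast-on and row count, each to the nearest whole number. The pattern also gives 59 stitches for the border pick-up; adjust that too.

Stitches: 157 × 16/15 = 167.47 → 167.
Rows: 413 × 19/20 = 392.35 → 392.
border pick-up: 59 × 16/15 = 62.93 → 63.

Cast on 167 stitches; work 392 rows; border pick-up 63 stitches.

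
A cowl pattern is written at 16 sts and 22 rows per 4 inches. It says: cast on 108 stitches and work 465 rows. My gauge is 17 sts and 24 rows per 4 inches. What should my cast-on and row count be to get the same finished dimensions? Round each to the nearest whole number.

Stitches: 108 × 17/16 = 114.75 → 115.
Rows: 465 × 24/22 = 507.27 → 507.

Cast on 115 stitches; work 507 rows.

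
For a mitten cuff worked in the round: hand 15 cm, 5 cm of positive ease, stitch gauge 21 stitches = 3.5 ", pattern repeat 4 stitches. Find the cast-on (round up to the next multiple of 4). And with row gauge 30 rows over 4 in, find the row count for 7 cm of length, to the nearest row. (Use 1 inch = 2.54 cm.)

Cast on 48 stitches; work 21 rows.

Finished = 15 + 5 = 20 cm.
20 cm × 1/2.54 = 7.87 inches.
21/3.5 = 6 sts per in; 7.87 × 6 = 47.24 sts.
Next multiple of 4 → 48.
7 cm = 2.76 inches; × 7.5 = 20.67 → 21 rows.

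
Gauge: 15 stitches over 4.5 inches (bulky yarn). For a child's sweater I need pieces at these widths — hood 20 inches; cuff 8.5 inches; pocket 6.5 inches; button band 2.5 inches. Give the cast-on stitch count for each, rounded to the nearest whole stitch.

hood 67; cuff 28; pocket 22; button band 8.

Rate = 15/4.5 = 3.333 sts per in.
hood: 20 × 3.333 = 66.67 → 67.
cuff: 8.5 × 3.333 = 28.33 → 28.
pocket: 6.5 × 3.333 = 21.67 → 22.
button band: 2.5 × 3.333 = 8.33 → 8.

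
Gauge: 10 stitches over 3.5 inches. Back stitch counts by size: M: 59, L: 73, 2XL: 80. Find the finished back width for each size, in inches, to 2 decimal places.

10/3.5 = 2.857 sts per in.
M: 59 / 2.857 = 20.650 → 20.65 in.
L: 73 / 2.857 = 25.550 → 25.55 in.
2XL: 80 / 2.857 = 28.000 → 28.00 in.

M 20.65 inches; L 25.55 inches; 2XL 28.00 inches.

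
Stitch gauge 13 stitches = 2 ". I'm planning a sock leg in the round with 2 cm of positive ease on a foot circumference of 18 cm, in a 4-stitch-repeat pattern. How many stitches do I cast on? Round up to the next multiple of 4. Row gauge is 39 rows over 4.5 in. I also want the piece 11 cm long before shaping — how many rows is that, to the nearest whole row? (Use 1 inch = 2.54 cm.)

Finished = 18 + 2 = 20 cm.
20 cm × 1/2.54 = 7.87 inches.
13/2 = 6.5 sts per in; 7.87 × 6.5 = 51.18 sts.
Next multiple of 4 → 52.
11 cm = 4.33 inches; × 8.667 = 37.53 → 38 rows.

Cast on 52 stitches; work 38 rows.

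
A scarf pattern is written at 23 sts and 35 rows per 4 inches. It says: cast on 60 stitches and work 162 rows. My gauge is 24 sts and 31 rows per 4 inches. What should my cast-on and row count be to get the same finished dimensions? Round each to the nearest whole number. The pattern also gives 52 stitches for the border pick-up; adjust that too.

Cast on 63 stitches; work 143 rows; border pick-up 54 stitches.

Stitches: 60 × 24/23 = 62.61 → 63.
Rows: 162 × 31/35 = 143.49 → 143.
border pick-up: 52 × 24/23 = 54.26 → 54.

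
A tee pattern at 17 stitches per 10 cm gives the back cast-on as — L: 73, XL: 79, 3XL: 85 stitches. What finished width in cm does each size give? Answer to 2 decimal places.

17/10 = 1.7 sts per cm.
L: 73 / 1.7 = 42.941 → 42.94 cm.
XL: 79 / 1.7 = 46.471 → 46.47 cm.
3XL: 85 / 1.7 = 50.000 → 50.00 cm.

L 42.94 cm; XL 46.47 cm; 3XL 50.00 cm.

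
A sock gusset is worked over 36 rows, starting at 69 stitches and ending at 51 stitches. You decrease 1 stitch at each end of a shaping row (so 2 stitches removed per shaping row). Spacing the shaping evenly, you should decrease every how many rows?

Stitches to remove: |51 − 69| = 18.
Shaping rows needed: 18 / 2 = 9.
36 rows / 9 = every 4 rows.

Decrease every 4th row.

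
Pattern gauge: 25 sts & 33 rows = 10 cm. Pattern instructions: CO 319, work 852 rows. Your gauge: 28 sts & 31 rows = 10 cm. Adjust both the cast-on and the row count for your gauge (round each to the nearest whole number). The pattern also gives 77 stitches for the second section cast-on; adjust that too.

Stitches: 319 × 28/25 = 357.28 → 357.
Rows: 852 × 31/33 = 800.36 → 800.
second section cast-on: 77 × 28/25 = 86.24 → 86.

Cast on 357 stitches; work 800 rows; second section cast-on 86 stitches.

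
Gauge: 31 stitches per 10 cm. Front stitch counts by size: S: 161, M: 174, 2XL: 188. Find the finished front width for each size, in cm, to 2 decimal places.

31/10 = 3.1 sts per cm.
S: 161 / 3.1 = 51.935 → 51.94 cm.
M: 174 / 3.1 = 56.129 → 56.13 cm.
2XL: 188 / 3.1 = 60.645 → 60.65 cm.

S 51.94 cm; M 56.13 cm; 2XL 60.65 cm.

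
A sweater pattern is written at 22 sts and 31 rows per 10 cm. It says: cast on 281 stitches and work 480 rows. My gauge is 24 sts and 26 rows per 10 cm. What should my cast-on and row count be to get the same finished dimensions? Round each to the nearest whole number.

Stitches: 281 × 24/22 = 306.55 → 307.
Rows: 480 × 26/31 = 402.58 → 403.

Cast on 307 stitches; work 403 rows.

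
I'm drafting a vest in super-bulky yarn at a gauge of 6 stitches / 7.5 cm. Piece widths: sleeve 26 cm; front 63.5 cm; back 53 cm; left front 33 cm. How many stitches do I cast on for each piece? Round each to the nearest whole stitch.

sleeve 21; front 51; back 42; left front 26.

Rate = 6/7.5 = 0.8 sts per cm.
sleeve: 26 × 0.8 = 20.80 → 21.
front: 63.5 × 0.8 = 50.80 → 51.
back: 53 × 0.8 = 42.40 → 42.
left front: 33 × 0.8 = 26.40 → 26.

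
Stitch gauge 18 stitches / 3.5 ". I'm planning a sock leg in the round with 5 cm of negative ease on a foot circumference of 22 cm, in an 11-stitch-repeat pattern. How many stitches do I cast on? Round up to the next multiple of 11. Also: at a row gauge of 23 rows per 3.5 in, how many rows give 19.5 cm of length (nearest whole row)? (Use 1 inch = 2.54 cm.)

Cast on 44 stitches; work 50 rows.

Finished = 22 − 5 = 17 cm.
17 cm × 1/2.54 = 6.69 inches.
18/3.5 = 5.143 sts per in; 6.69 × 5.143 = 34.42 sts.
Next multiple of 11 → 44.
19.5 cm = 7.68 inches; × 6.571 = 50.45 → 50 rows.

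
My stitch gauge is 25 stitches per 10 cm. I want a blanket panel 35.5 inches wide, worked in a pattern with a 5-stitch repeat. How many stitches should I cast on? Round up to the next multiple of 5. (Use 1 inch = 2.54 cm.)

230 stitches.

35.5 in = 35.5 × 2.54 = 90.17 cm.
25 / 10 = 2.5 sts/cm.
90.17 × 2.5 = 225.43 sts.
→ 230.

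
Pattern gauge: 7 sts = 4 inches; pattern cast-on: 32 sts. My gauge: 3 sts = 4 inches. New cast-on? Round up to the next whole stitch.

Cast on 14 stitches.

Scale factor = 3 / 7 = 0.429.
32 × 3 / 7 = 13.71 sts.
→ 14 sts.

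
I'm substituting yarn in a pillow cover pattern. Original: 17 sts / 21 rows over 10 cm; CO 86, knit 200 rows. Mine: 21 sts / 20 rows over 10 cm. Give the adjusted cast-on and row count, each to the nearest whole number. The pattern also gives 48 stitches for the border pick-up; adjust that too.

Cast on 106 stitches; work 190 rows; border pick-up 59 stitches.

Stitches: 86 × 21/17 = 106.24 → 106.
Rows: 200 × 20/21 = 190.48 → 190.
border pick-up: 48 × 21/17 = 59.29 → 59.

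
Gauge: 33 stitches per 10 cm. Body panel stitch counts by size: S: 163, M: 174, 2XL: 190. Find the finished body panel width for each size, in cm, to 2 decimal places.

33/10 = 3.3 sts per cm.
S: 163 / 3.3 = 49.394 → 49.39 cm.
M: 174 / 3.3 = 52.727 → 52.73 cm.
2XL: 190 / 3.3 = 57.576 → 57.58 cm.

S 49.39 cm; M 52.73 cm; 2XL 57.58 cm.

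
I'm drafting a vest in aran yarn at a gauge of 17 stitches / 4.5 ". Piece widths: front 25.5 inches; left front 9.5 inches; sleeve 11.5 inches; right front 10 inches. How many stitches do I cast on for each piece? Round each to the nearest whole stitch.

front 96; left front 36; sleeve 43; right front 38.

Rate = 17/4.5 = 3.778 sts per in.
front: 25.5 × 3.778 = 96.33 → 96.
left front: 9.5 × 3.778 = 35.89 → 36.
sleeve: 11.5 × 3.778 = 43.44 → 43.
right front: 10 × 3.778 = 37.78 → 38.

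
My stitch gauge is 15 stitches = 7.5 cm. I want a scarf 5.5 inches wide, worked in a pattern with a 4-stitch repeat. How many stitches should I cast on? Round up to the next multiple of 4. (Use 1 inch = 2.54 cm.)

5.5 in = 5.5 × 2.54 = 13.97 cm.
15 / 7.5 = 2 sts/cm.
13.97 × 2 = 27.94 sts.
→ 28.

CO 28 sts.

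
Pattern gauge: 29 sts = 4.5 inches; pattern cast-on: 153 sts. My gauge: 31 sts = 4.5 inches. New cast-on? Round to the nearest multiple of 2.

Scale factor = 31 / 29 = 1.069.
153 × 31 / 29 = 163.55 sts.
→ 164 sts.

164 stitches.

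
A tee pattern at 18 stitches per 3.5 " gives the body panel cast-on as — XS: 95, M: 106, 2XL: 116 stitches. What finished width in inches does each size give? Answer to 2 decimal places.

18/3.5 = 5.143 sts per in.
XS: 95 / 5.143 = 18.472 → 18.47 in.
M: 106 / 5.143 = 20.611 → 20.61 in.
2XL: 116 / 5.143 = 22.556 → 22.56 in.

XS 18.47 inches; M 20.61 inches; 2XL 22.56 inches.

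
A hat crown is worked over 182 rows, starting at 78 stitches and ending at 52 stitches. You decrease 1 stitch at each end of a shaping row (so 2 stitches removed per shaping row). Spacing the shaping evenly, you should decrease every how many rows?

Stitches to remove: |52 − 78| = 26.
Shaping rows needed: 26 / 2 = 13.
182 rows / 13 = every 14 rows.

Decrease every 14th row.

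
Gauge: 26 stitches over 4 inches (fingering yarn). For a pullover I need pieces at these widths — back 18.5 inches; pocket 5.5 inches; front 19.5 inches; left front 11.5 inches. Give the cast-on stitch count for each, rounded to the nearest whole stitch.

Rate = 26/4 = 6.5 sts per in.
back: 18.5 × 6.5 = 120.25 → 120.
pocket: 5.5 × 6.5 = 35.75 → 36.
front: 19.5 × 6.5 = 126.75 → 127.
left front: 11.5 × 6.5 = 74.75 → 75.

back 120; pocket 36; front 127; left front 75.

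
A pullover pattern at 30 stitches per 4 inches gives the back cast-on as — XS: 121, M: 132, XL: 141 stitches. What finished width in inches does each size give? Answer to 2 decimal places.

XS 16.13 inches; M 17.60 inches; XL 18.80 inches.

30/4 = 7.5 sts per in.
XS: 121 / 7.5 = 16.133 → 16.13 in.
M: 132 / 7.5 = 17.600 → 17.60 in.
XL: 141 / 7.5 = 18.800 → 18.80 in.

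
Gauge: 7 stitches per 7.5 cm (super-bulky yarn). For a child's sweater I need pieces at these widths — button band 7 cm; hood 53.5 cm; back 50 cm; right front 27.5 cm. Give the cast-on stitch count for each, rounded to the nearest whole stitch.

button band 7; hood 50; back 47; right front 26.

Rate = 7/7.5 = 0.933 sts per cm.
button band: 7 × 0.933 = 6.53 → 7.
hood: 53.5 × 0.933 = 49.93 → 50.
back: 50 × 0.933 = 46.67 → 47.
right front: 27.5 × 0.933 = 25.67 → 26.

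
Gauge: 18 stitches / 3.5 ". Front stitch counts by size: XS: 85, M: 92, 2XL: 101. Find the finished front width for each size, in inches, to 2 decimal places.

XS 16.53 inches; M 17.89 inches; 2XL 19.64 inches.

18/3.5 = 5.143 sts per in.
XS: 85 / 5.143 = 16.528 → 16.53 in.
M: 92 / 5.143 = 17.889 → 17.89 in.
2XL: 101 / 5.143 = 19.639 → 19.64 in.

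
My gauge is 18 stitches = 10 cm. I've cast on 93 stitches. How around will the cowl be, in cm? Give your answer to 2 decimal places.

18 stitches / 10 cm = 1.8 stitches per cm.
93 / 1.8 = 51.667 cm.

51.67 cm.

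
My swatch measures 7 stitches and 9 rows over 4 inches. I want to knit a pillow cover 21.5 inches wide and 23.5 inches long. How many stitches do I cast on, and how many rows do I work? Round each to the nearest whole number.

Cast on 38 stitches and work 53 rows.

Stitch gauge = 7/4 = 1.75 sts/in; 21.5 × 1.75 = 37.62 → 38 sts.
Row gauge = 9/4 = 2.25 rows/in; 23.5 × 2.25 = 52.88 → 53 rows.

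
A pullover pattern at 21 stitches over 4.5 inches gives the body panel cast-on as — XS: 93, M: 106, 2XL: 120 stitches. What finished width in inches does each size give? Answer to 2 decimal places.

21/4.5 = 4.667 sts per in.
XS: 93 / 4.667 = 19.929 → 19.93 in.
M: 106 / 4.667 = 22.714 → 22.71 in.
2XL: 120 / 4.667 = 25.714 → 25.71 in.

XS 19.93 inches; M 22.71 inches; 2XL 25.71 inches.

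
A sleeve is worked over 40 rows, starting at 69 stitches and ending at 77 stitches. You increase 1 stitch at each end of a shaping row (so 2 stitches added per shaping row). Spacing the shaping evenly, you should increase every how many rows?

Increase every 10th row.

Stitches to add: |77 − 69| = 8.
Shaping rows needed: 8 / 2 = 4.
40 rows / 4 = every 10 rows.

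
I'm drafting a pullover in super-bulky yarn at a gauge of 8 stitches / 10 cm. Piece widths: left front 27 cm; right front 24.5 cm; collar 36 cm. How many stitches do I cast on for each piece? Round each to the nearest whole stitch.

left front 22; right front 20; collar 29.

Rate = 8/10 = 0.8 sts per cm.
left front: 27 × 0.8 = 21.60 → 22.
right front: 24.5 × 0.8 = 19.60 → 20.
collar: 36 × 0.8 = 28.80 → 29.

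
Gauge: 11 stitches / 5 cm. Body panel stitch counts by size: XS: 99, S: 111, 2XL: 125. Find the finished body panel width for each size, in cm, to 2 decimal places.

11/5 = 2.2 sts per cm.
XS: 99 / 2.2 = 45.000 → 45.00 cm.
S: 111 / 2.2 = 50.455 → 50.45 cm.
2XL: 125 / 2.2 = 56.818 → 56.82 cm.

XS 45.00 cm; S 50.45 cm; 2XL 56.82 cm.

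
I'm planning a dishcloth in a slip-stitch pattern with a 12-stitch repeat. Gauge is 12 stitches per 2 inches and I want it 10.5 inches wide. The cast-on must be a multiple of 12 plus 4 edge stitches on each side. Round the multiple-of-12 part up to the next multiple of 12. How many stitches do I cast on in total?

12 / 2 = 6 sts per inch.
10.5 × 6 = 63.00 sts.
Less 8 edge sts → 55.00 for the repeat.
Next multiple of 12: 60.
Add back 8 edge sts → 68.

CO 68 sts.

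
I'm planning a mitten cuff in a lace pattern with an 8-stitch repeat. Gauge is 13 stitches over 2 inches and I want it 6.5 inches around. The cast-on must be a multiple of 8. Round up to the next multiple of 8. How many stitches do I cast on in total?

CO 48 sts.

13 / 2 = 6.5 sts per inch.
6.5 × 6.5 = 42.25 sts.
Next multiple of 8: 48.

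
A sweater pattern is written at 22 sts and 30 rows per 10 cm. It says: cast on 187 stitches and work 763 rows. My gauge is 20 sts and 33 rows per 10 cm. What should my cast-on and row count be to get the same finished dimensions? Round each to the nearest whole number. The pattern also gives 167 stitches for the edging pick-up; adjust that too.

Cast on 170 stitches; work 839 rows; edging pick-up 152 stitches.

Stitches: 187 × 20/22 = 170.00 → 170.
Rows: 763 × 33/30 = 839.30 → 839.
edging pick-up: 167 × 20/22 = 151.82 → 152.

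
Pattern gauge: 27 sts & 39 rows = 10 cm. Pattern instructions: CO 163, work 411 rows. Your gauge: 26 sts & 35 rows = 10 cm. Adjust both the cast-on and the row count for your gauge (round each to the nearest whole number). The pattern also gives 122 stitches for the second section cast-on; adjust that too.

Stitches: 163 × 26/27 = 156.96 → 157.
Rows: 411 × 35/39 = 368.85 → 369.
second section cast-on: 122 × 26/27 = 117.48 → 117.

Cast on 157 stitches; work 369 rows; second section cast-on 117 stitches.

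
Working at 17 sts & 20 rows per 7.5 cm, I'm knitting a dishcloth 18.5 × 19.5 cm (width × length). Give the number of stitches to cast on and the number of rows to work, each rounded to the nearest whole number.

Cast on 42 stitches and work 52 rows.

Stitch gauge = 17/7.5 = 2.267 sts/cm; 18.5 × 2.267 = 41.93 → 42 sts.
Row gauge = 20/7.5 = 2.667 rows/cm; 19.5 × 2.667 = 52.00 → 52 rows.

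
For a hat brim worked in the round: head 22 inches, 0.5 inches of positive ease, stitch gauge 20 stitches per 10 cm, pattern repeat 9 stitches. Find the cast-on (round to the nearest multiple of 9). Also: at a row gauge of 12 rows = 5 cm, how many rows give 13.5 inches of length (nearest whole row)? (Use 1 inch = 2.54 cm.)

Finished = 22 + 0.5 = 22.5 inches.
22.5 inches × 2.54 = 57.15 cm.
20/10 = 2 sts per cm; 57.15 × 2 = 114.30 sts.
Nearest multiple of 9 → 117.
13.5 inches = 34.29 cm; × 2.4 = 82.30 → 82 rows.

Cast on 117 stitches; work 82 rows.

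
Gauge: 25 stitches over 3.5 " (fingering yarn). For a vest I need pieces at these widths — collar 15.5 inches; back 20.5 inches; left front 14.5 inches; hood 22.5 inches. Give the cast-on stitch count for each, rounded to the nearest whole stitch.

Rate = 25/3.5 = 7.143 sts per in.
collar: 15.5 × 7.143 = 110.71 → 111.
back: 20.5 × 7.143 = 146.43 → 146.
left front: 14.5 × 7.143 = 103.57 → 104.
hood: 22.5 × 7.143 = 160.71 → 161.

collar 111; back 146; left front 104; hood 161.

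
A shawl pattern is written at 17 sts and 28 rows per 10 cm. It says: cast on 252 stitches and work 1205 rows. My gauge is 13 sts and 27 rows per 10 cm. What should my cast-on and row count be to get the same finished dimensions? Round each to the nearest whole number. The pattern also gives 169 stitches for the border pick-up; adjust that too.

Stitches: 252 × 13/17 = 192.71 → 193.
Rows: 1205 × 27/28 = 1161.96 → 1162.
border pick-up: 169 × 13/17 = 129.24 → 129.

Cast on 193 stitches; work 1162 rows; border pick-up 129 stitches.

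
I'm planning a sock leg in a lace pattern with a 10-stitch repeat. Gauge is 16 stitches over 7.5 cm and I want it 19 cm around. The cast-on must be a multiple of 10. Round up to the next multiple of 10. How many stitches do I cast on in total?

Cast on 50 stitches.

16 / 7.5 = 2.133 sts per cm.
19 × 2.133 = 40.53 sts.
Next multiple of 10: 50.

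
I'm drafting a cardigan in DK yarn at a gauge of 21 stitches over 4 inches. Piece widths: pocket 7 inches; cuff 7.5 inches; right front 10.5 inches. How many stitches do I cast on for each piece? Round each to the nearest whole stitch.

Rate = 21/4 = 5.25 sts per in.
pocket: 7 × 5.25 = 36.75 → 37.
cuff: 7.5 × 5.25 = 39.38 → 39.
right front: 10.5 × 5.25 = 55.12 → 55.

pocket 37; cuff 39; right front 55.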